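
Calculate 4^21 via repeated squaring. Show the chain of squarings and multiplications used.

Computing 4^21 by squaring (build up from 4^1; each line after the first costs one multiplication):

4^1 = 4
4^2 = (4^1)^2 = 4^2 = 16
4^4 = (4^2)^2 = 16^2 = 256
4^5 = 4 * 4^4 = 4 * 256 = 1024
4^10 = (4^5)^2 = 1024^2 = 1048576
4^20 = (4^10)^2 = 1048576^2 = 1099511627776
4^21 = 4 * 4^20 = 4 * 1099511627776 = 4398046511104

Result: 4398046511104
Multiplications needed: 6 (6 lines after 4^1)

4^21 = 4398046511104. Using exponentiation by squaring, this requires 6 multiplications. The key idea: if the exponent is even, square the half-power; if odd, multiply by the base once.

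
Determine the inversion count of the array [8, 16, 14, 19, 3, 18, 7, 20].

Finding inversions in [8, 16, 14, 19, 3, 18, 7, 20]:

(0, 4): arr[0]=8 > arr[4]=3
(0, 6): arr[0]=8 > arr[6]=7
(1, 2): arr[1]=16 > arr[2]=14
(1, 4): arr[1]=16 > arr[4]=3
(1, 6): arr[1]=16 > arr[6]=7
(2, 4): arr[2]=14 > arr[4]=3
(2, 6): arr[2]=14 > arr[6]=7
(3, 4): arr[3]=19 > arr[4]=3
(3, 5): arr[3]=19 > arr[5]=18
(3, 6): arr[3]=19 > arr[6]=7
(5, 6): arr[5]=18 > arr[6]=7

Total inversions: 11

The array has 11 inversion(s): (0,4), (0,6), (1,2), (1,4), (1,6), (2,4), (2,6), (3,4), (3,5), (3,6), (5,6). Each pair (i,j) satisfies i < j and arr[i] > arr[j].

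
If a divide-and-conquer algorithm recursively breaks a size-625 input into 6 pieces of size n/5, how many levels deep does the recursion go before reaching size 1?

For divide and conquer with division factor 5:

Problem sizes at each level:
Level 0: 625
Level 1: 125
Level 2: 25
Level 3: 5
Level 4: 1

The root is level 0 and the size-1 base case is level 4 (the tree spans levels 0 through 4, i.e. 5 levels counting the root), so the depth is the number of divisions: log_5(625) = 4

The recursion tree depth is log_5(625) = 4. At each level, the problem size is divided by 5, so it takes 4 divisions to reduce to a base case of size 1. The algorithm makes 6 recursive calls at each level.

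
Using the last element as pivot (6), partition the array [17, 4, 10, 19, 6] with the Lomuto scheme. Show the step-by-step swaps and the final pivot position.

Lomuto partition with pivot = 6:

Initial array: [17, 4, 10, 19, 6]

arr[0]=17 > 6: no swap
arr[1]=4 <= 6: swap with position 0, array becomes [4, 17, 10, 19, 6]
arr[2]=10 > 6: no swap
arr[3]=19 > 6: no swap

Place pivot at position 1: [4, 6, 10, 19, 17]
Pivot position: 1

After partitioning with pivot 6, the array becomes [4, 6, 10, 19, 17]. The pivot is placed at index 1. All elements to the left of the pivot are <= 6, and all elements to the right are > 6.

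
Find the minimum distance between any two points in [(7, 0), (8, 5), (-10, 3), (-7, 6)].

Computing all pairwise distances among 4 points:

d((7, 0), (8, 5)) = 5.099
d((7, 0), (-10, 3)) = 17.2627
d((7, 0), (-7, 6)) = 15.2315
d((8, 5), (-10, 3)) = 18.1108
d((8, 5), (-7, 6)) = 15.0333
d((-10, 3), (-7, 6)) = 4.2426 <-- minimum

Closest pair: (-10, 3) and (-7, 6) with distance 4.2426

The closest pair is (-10, 3) and (-7, 6) with Euclidean distance 4.2426. For 4 points, brute-force pairwise comparison is shown above. For large n, the divide-and-conquer algorithm (sort by x, recurse on halves, check the dividing strip) achieves O(n log n).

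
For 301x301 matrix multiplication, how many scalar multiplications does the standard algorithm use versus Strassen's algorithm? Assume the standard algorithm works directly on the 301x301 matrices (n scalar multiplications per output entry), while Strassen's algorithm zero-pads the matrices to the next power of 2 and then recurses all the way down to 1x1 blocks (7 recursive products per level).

Matrix multiplication for 301x301 matrices:

Strassen's algorithm requires power-of-2 dimensions. Pad 301x301 to 512x512 (next power of 2).

Standard algorithm: 301^3 = 27270901 multiplications
Strassen's algorithm: 7^(log2(512)) = 7^9 = 40353607 multiplications
Difference: 27270901 - 40353607 = -13082706 (Strassen uses MORE here due to padding overhead — for small or just-over-power-of-2 n, padding can outweigh the per-level savings)

Standard: 27270901 multiplications (301^3). Strassen: 40353607 multiplications (7^9, after padding to 512x512). Strassen reduces 8 recursive multiplications to 7 at each level.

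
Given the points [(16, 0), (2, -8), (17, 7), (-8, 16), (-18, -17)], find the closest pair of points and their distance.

Computing all pairwise distances among 5 points:

d((16, 0), (2, -8)) = 16.1245
d((16, 0), (17, 7)) = 7.0711 <-- minimum
d((16, 0), (-8, 16)) = 28.8444
d((16, 0), (-18, -17)) = 38.0132
d((2, -8), (17, 7)) = 21.2132
d((2, -8), (-8, 16)) = 26.0
d((2, -8), (-18, -17)) = 21.9317
d((17, 7), (-8, 16)) = 26.5707
d((17, 7), (-18, -17)) = 42.4382
d((-8, 16), (-18, -17)) = 34.4819

Closest pair: (16, 0) and (17, 7) with distance 7.0711

The closest pair is (16, 0) and (17, 7) with Euclidean distance 7.0711. For 5 points, brute-force pairwise comparison is shown above. For large n, the divide-and-conquer algorithm (sort by x, recurse on halves, check the dividing strip) achieves O(n log n).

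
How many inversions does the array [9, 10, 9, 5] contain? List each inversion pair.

Finding inversions in [9, 10, 9, 5]:

(0, 3): arr[0]=9 > arr[3]=5
(1, 2): arr[1]=10 > arr[2]=9
(1, 3): arr[1]=10 > arr[3]=5
(2, 3): arr[2]=9 > arr[3]=5

Total inversions: 4

The array has 4 inversion(s): (0,3), (1,2), (1,3), (2,3). Each pair (i,j) satisfies i < j and arr[i] > arr[j].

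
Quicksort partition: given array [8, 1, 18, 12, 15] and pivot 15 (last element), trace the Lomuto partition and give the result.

Lomuto partition with pivot = 15:

Initial array: [8, 1, 18, 12, 15]

arr[0]=8 <= 15: swap with position 0, array becomes [8, 1, 18, 12, 15]
arr[1]=1 <= 15: swap with position 1, array becomes [8, 1, 18, 12, 15]
arr[2]=18 > 15: no swap
arr[3]=12 <= 15: swap with position 2, array becomes [8, 1, 12, 18, 15]

Place pivot at position 3: [8, 1, 12, 15, 18]
Pivot position: 3

After partitioning with pivot 15, the array becomes [8, 1, 12, 15, 18]. The pivot is placed at index 3. All elements to the left of the pivot are <= 15, and all elements to the right are > 15.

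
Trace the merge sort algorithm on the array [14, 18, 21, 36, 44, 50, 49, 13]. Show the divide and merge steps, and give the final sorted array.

Merge sort trace:

Split: [14, 18, 21, 36, 44, 50, 49, 13] -> [14, 18, 21, 36] and [44, 50, 49, 13]
  Split: [14, 18, 21, 36] -> [14, 18] and [21, 36]
    Split: [14, 18] -> [14] and [18]
    Merge: [14] + [18] -> [14, 18]
    Split: [21, 36] -> [21] and [36]
    Merge: [21] + [36] -> [21, 36]
  Merge: [14, 18] + [21, 36] -> [14, 18, 21, 36]
  Split: [44, 50, 49, 13] -> [44, 50] and [49, 13]
    Split: [44, 50] -> [44] and [50]
    Merge: [44] + [50] -> [44, 50]
    Split: [49, 13] -> [49] and [13]
    Merge: [49] + [13] -> [13, 49]
  Merge: [44, 50] + [13, 49] -> [13, 44, 49, 50]
Merge: [14, 18, 21, 36] + [13, 44, 49, 50] -> [13, 14, 18, 21, 36, 44, 49, 50]

Final sorted array: [13, 14, 18, 21, 36, 44, 49, 50]

The merge sort proceeds by recursively splitting the array and merging sorted halves.
After all merges, the sorted array is [13, 14, 18, 21, 36, 44, 49, 50].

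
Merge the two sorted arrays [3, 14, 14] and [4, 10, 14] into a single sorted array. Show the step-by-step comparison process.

Merging process:

Compare 3 vs 4: take 3 from left. Merged: [3]
Compare 14 vs 4: take 4 from right. Merged: [3, 4]
Compare 14 vs 10: take 10 from right. Merged: [3, 4, 10]
Compare 14 vs 14: take 14 from left. Merged: [3, 4, 10, 14]
Compare 14 vs 14: take 14 from left. Merged: [3, 4, 10, 14, 14]
Append remaining from right: [14]. Merged: [3, 4, 10, 14, 14, 14]

Final merged array: [3, 4, 10, 14, 14, 14]
Total comparisons: 5

The merged array is [3, 4, 10, 14, 14, 14], requiring 5 comparisons. The merge step runs in O(n) time where n is the total number of elements.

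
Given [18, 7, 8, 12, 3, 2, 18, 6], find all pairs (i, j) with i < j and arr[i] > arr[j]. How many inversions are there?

Finding inversions in [18, 7, 8, 12, 3, 2, 18, 6]:

(0, 1): arr[0]=18 > arr[1]=7
(0, 2): arr[0]=18 > arr[2]=8
(0, 3): arr[0]=18 > arr[3]=12
(0, 4): arr[0]=18 > arr[4]=3
(0, 5): arr[0]=18 > arr[5]=2
(0, 7): arr[0]=18 > arr[7]=6
(1, 4): arr[1]=7 > arr[4]=3
(1, 5): arr[1]=7 > arr[5]=2
(1, 7): arr[1]=7 > arr[7]=6
(2, 4): arr[2]=8 > arr[4]=3
(2, 5): arr[2]=8 > arr[5]=2
(2, 7): arr[2]=8 > arr[7]=6
(3, 4): arr[3]=12 > arr[4]=3
(3, 5): arr[3]=12 > arr[5]=2
(3, 7): arr[3]=12 > arr[7]=6
(4, 5): arr[4]=3 > arr[5]=2
(6, 7): arr[6]=18 > arr[7]=6

Total inversions: 17

The array has 17 inversion(s): (0,1), (0,2), (0,3), (0,4), (0,5), (0,7), (1,4), (1,5), (1,7), (2,4), (2,5), (2,7), (3,4), (3,5), (3,7), (4,5), (6,7). Each pair (i,j) satisfies i < j and arr[i] > arr[j].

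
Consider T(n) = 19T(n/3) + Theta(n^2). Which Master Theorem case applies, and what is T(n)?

Master Theorem for T(n) = 19T(n/3) + O(n^2):

a = 19, b = 3, c = 2
log_b(a) = log_3(19) = 2.6801

Case 1: c = 2 < log_3(19) = 2.6801
T(n) = O(n^(log_3 19))

For T(n) = 19T(n/3) + O(n^2): log_3(19) = 2.6801. This is Case 1 of the Master Theorem (c < log_b(a), work dominated by leaves), giving O(n^(log_3 19)).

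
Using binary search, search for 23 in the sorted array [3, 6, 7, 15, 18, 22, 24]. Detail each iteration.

Binary search for 23 in [3, 6, 7, 15, 18, 22, 24]:

lo=0, hi=6, mid=3, arr[mid]=15 -> 15 < 23, search right half
lo=4, hi=6, mid=5, arr[mid]=22 -> 22 < 23, search right half
lo=6, hi=6, mid=6, arr[mid]=24 -> 24 > 23, search left half
lo=6 > hi=5, target 23 not found

Binary search determines that 23 is not in the array after 3 comparisons. The search space was exhausted without finding the target.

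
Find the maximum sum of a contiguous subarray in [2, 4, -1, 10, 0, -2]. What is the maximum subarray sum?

Using Kadane's algorithm on [2, 4, -1, 10, 0, -2]:

Scanning through the array:
Position 1 (value 4): max_ending_here = 6, max_so_far = 6
Position 2 (value -1): max_ending_here = 5, max_so_far = 6
Position 3 (value 10): max_ending_here = 15, max_so_far = 15
Position 4 (value 0): max_ending_here = 15, max_so_far = 15
Position 5 (value -2): max_ending_here = 13, max_so_far = 15

Maximum subarray: [2, 4, -1, 10]
Maximum sum: 15

The maximum subarray is [2, 4, -1, 10] with sum 15. This subarray runs from index 0 to index 3.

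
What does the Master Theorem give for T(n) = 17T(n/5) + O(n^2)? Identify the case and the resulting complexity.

Master Theorem for T(n) = 17T(n/5) + O(n^2):

a = 17, b = 5, c = 2
log_b(a) = log_5(17) = 1.7604

Case 3: c = 2 > log_5(17) = 1.7604
T(n) = O(n^2) = O(n^2)

For T(n) = 17T(n/5) + O(n^2): log_5(17) = 1.7604. This is Case 3 of the Master Theorem (c > log_b(a), work dominated by root), giving O(n^2).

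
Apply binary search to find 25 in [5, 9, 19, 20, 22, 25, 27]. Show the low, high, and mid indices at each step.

Binary search for 25 in [5, 9, 19, 20, 22, 25, 27]:

lo=0, hi=6, mid=3, arr[mid]=20 -> 20 < 25, search right half
lo=4, hi=6, mid=5, arr[mid]=25 -> Found target at index 5!

Binary search finds 25 at index 5 after 2 comparisons. The search repeatedly halves the search space by comparing with the middle element.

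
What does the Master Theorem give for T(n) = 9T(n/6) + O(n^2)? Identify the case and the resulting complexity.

Master Theorem for T(n) = 9T(n/6) + O(n^2):

a = 9, b = 6, c = 2
log_b(a) = log_6(9) = 1.2263

Case 3: c = 2 > log_6(9) = 1.2263
T(n) = O(n^2) = O(n^2)

For T(n) = 9T(n/6) + O(n^2): log_6(9) = 1.2263. This is Case 3 of the Master Theorem (c > log_b(a), work dominated by root), giving O(n^2).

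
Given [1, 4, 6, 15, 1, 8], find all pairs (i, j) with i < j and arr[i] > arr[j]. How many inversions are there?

Finding inversions in [1, 4, 6, 15, 1, 8]:

(1, 4): arr[1]=4 > arr[4]=1
(2, 4): arr[2]=6 > arr[4]=1
(3, 4): arr[3]=15 > arr[4]=1
(3, 5): arr[3]=15 > arr[5]=8

Total inversions: 4

The array has 4 inversion(s): (1,4), (2,4), (3,4), (3,5). Each pair (i,j) satisfies i < j and arr[i] > arr[j].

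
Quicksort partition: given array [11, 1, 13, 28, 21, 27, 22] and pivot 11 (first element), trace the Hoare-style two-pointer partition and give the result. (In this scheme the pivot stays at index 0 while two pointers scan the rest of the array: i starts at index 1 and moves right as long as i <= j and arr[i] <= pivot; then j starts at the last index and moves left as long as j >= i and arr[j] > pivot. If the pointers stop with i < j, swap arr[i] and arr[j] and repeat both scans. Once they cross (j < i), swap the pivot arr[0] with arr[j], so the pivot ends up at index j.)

Hoare-style two-pointer partition with pivot = 11:

Initial array: [11, 1, 13, 28, 21, 27, 22]

Pointers start at i = 1, j = 6.
i ends at 2, j ends at 1: the pointers have crossed (j < i), so scanning stops.

Swap pivot arr[0] with arr[1] to place pivot at position 1: [1, 11, 13, 28, 21, 27, 22]
Pivot position: 1

After partitioning with pivot 11, the array becomes [1, 11, 13, 28, 21, 27, 22]. The pivot is placed at index 1. All elements to the left of the pivot are <= 11, and all elements to the right are > 11.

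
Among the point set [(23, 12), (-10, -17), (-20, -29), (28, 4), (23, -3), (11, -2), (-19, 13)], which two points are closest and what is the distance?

Computing all pairwise distances among 7 points:

d((23, 12), (-10, -17)) = 43.9318
d((23, 12), (-20, -29)) = 59.4138
d((23, 12), (28, 4)) = 9.434
d((23, 12), (23, -3)) = 15.0
d((23, 12), (11, -2)) = 18.4391
d((23, 12), (-19, 13)) = 42.0119
d((-10, -17), (-20, -29)) = 15.6205
d((-10, -17), (28, 4)) = 43.4166
d((-10, -17), (23, -3)) = 35.8469
d((-10, -17), (11, -2)) = 25.807
d((-10, -17), (-19, 13)) = 31.3209
d((-20, -29), (28, 4)) = 58.2495
d((-20, -29), (23, -3)) = 50.2494
d((-20, -29), (11, -2)) = 41.1096
d((-20, -29), (-19, 13)) = 42.0119
d((28, 4), (23, -3)) = 8.6023 <-- minimum
d((28, 4), (11, -2)) = 18.0278
d((28, 4), (-19, 13)) = 47.8539
d((23, -3), (11, -2)) = 12.0416
d((23, -3), (-19, 13)) = 44.9444
d((11, -2), (-19, 13)) = 33.541

Closest pair: (28, 4) and (23, -3) with distance 8.6023

The closest pair is (28, 4) and (23, -3) with Euclidean distance 8.6023. For 7 points, brute-force pairwise comparison is shown above. For large n, the divide-and-conquer algorithm (sort by x, recurse on halves, check the dividing strip) achieves O(n log n).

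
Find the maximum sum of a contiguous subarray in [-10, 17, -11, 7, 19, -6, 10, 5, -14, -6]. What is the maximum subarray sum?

Using Kadane's algorithm on [-10, 17, -11, 7, 19, -6, 10, 5, -14, -6]:

Scanning through the array:
Position 1 (value 17): max_ending_here = 17, max_so_far = 17
Position 2 (value -11): max_ending_here = 6, max_so_far = 17
Position 3 (value 7): max_ending_here = 13, max_so_far = 17
Position 4 (value 19): max_ending_here = 32, max_so_far = 32
Position 5 (value -6): max_ending_here = 26, max_so_far = 32
Position 6 (value 10): max_ending_here = 36, max_so_far = 36
Position 7 (value 5): max_ending_here = 41, max_so_far = 41
Position 8 (value -14): max_ending_here = 27, max_so_far = 41
Position 9 (value -6): max_ending_here = 21, max_so_far = 41

Maximum subarray: [17, -11, 7, 19, -6, 10, 5]
Maximum sum: 41

The maximum subarray is [17, -11, 7, 19, -6, 10, 5] with sum 41. This subarray runs from index 1 to index 7.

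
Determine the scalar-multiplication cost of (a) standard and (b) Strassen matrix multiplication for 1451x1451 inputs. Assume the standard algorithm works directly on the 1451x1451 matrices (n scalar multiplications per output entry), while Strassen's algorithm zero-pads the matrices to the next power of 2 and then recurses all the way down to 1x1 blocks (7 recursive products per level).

Matrix multiplication for 1451x1451 matrices:

Strassen's algorithm requires power-of-2 dimensions. Pad 1451x1451 to 2048x2048 (next power of 2).

Standard algorithm: 1451^3 = 3054936851 multiplications
Strassen's algorithm: 7^(log2(2048)) = 7^11 = 1977326743 multiplications
Savings: 3054936851 - 1977326743 = 1077610108 multiplications

Standard: 3054936851 multiplications (1451^3). Strassen: 1977326743 multiplications (7^11, after padding to 2048x2048). Strassen reduces 8 recursive multiplications to 7 at each level.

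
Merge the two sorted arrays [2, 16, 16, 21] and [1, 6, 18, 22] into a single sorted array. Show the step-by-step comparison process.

Merging process:

Compare 2 vs 1: take 1 from right. Merged: [1]
Compare 2 vs 6: take 2 from left. Merged: [1, 2]
Compare 16 vs 6: take 6 from right. Merged: [1, 2, 6]
Compare 16 vs 18: take 16 from left. Merged: [1, 2, 6, 16]
Compare 16 vs 18: take 16 from left. Merged: [1, 2, 6, 16, 16]
Compare 21 vs 18: take 18 from right. Merged: [1, 2, 6, 16, 16, 18]
Compare 21 vs 22: take 21 from left. Merged: [1, 2, 6, 16, 16, 18, 21]
Append remaining from right: [22]. Merged: [1, 2, 6, 16, 16, 18, 21, 22]

Final merged array: [1, 2, 6, 16, 16, 18, 21, 22]
Total comparisons: 7

The merged array is [1, 2, 6, 16, 16, 18, 21, 22], requiring 7 comparisons. The merge step runs in O(n) time where n is the total number of elements.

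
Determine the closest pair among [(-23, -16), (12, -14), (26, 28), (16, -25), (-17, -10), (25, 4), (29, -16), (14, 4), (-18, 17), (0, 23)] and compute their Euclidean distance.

Computing all pairwise distances among 10 points:

d((-23, -16), (12, -14)) = 35.0571
d((-23, -16), (26, 28)) = 65.8559
d((-23, -16), (16, -25)) = 40.025
d((-23, -16), (-17, -10)) = 8.4853 <-- minimum
d((-23, -16), (25, 4)) = 52.0
d((-23, -16), (29, -16)) = 52.0
d((-23, -16), (14, 4)) = 42.0595
d((-23, -16), (-18, 17)) = 33.3766
d((-23, -16), (0, 23)) = 45.2769
d((12, -14), (26, 28)) = 44.2719
d((12, -14), (16, -25)) = 11.7047
d((12, -14), (-17, -10)) = 29.2746
d((12, -14), (25, 4)) = 22.2036
d((12, -14), (29, -16)) = 17.1172
d((12, -14), (14, 4)) = 18.1108
d((12, -14), (-18, 17)) = 43.1393
d((12, -14), (0, 23)) = 38.8973
d((26, 28), (16, -25)) = 53.9351
d((26, 28), (-17, -10)) = 57.3847
d((26, 28), (25, 4)) = 24.0208
d((26, 28), (29, -16)) = 44.1022
d((26, 28), (14, 4)) = 26.8328
d((26, 28), (-18, 17)) = 45.3542
d((26, 28), (0, 23)) = 26.4764
d((16, -25), (-17, -10)) = 36.2491
d((16, -25), (25, 4)) = 30.3645
d((16, -25), (29, -16)) = 15.8114
d((16, -25), (14, 4)) = 29.0689
d((16, -25), (-18, 17)) = 54.037
d((16, -25), (0, 23)) = 50.5964
d((-17, -10), (25, 4)) = 44.2719
d((-17, -10), (29, -16)) = 46.3897
d((-17, -10), (14, 4)) = 34.0147
d((-17, -10), (-18, 17)) = 27.0185
d((-17, -10), (0, 23)) = 37.1214
d((25, 4), (29, -16)) = 20.3961
d((25, 4), (14, 4)) = 11.0
d((25, 4), (-18, 17)) = 44.9222
d((25, 4), (0, 23)) = 31.4006
d((29, -16), (14, 4)) = 25.0
d((29, -16), (-18, 17)) = 57.4282
d((29, -16), (0, 23)) = 48.6004
d((14, 4), (-18, 17)) = 34.5398
d((14, 4), (0, 23)) = 23.6008
d((-18, 17), (0, 23)) = 18.9737

Closest pair: (-23, -16) and (-17, -10) with distance 8.4853

The closest pair is (-23, -16) and (-17, -10) with Euclidean distance 8.4853. For 10 points, brute-force pairwise comparison is shown above. For large n, the divide-and-conquer algorithm (sort by x, recurse on halves, check the dividing strip) achieves O(n log n).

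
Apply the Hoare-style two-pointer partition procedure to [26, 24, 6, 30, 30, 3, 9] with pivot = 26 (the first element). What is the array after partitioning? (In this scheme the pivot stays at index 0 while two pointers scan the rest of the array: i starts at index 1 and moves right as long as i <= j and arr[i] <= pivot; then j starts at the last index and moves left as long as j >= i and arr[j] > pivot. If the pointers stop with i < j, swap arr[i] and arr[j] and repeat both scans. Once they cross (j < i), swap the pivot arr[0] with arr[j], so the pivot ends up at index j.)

Hoare-style two-pointer partition with pivot = 26:

Initial array: [26, 24, 6, 30, 30, 3, 9]

Pointers start at i = 1, j = 6.
i stops at index 3 (arr[3]=30 > 26), j stops at index 6 (arr[6]=9 <= 26): swap arr[3] and arr[6], array becomes [26, 24, 6, 9, 30, 3, 30]
i stops at index 4 (arr[4]=30 > 26), j stops at index 5 (arr[5]=3 <= 26): swap arr[4] and arr[5], array becomes [26, 24, 6, 9, 3, 30, 30]
i ends at 5, j ends at 4: the pointers have crossed (j < i), so scanning stops.

Swap pivot arr[0] with arr[4] to place pivot at position 4: [3, 24, 6, 9, 26, 30, 30]
Pivot position: 4

After partitioning with pivot 26, the array becomes [3, 24, 6, 9, 26, 30, 30]. The pivot is placed at index 4. All elements to the left of the pivot are <= 26, and all elements to the right are > 26.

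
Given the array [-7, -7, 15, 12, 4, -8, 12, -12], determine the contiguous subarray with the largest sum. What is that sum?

Using Kadane's algorithm on [-7, -7, 15, 12, 4, -8, 12, -12]:

Scanning through the array:
Position 1 (value -7): max_ending_here = -7, max_so_far = -7
Position 2 (value 15): max_ending_here = 15, max_so_far = 15
Position 3 (value 12): max_ending_here = 27, max_so_far = 27
Position 4 (value 4): max_ending_here = 31, max_so_far = 31
Position 5 (value -8): max_ending_here = 23, max_so_far = 31
Position 6 (value 12): max_ending_here = 35, max_so_far = 35
Position 7 (value -12): max_ending_here = 23, max_so_far = 35

Maximum subarray: [15, 12, 4, -8, 12]
Maximum sum: 35

The maximum subarray is [15, 12, 4, -8, 12] with sum 35. This subarray runs from index 2 to index 6.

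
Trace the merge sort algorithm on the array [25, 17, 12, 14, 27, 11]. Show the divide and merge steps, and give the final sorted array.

Merge sort trace:

Split: [25, 17, 12, 14, 27, 11] -> [25, 17, 12] and [14, 27, 11]
  Split: [25, 17, 12] -> [25] and [17, 12]
    Split: [17, 12] -> [17] and [12]
    Merge: [17] + [12] -> [12, 17]
  Merge: [25] + [12, 17] -> [12, 17, 25]
  Split: [14, 27, 11] -> [14] and [27, 11]
    Split: [27, 11] -> [27] and [11]
    Merge: [27] + [11] -> [11, 27]
  Merge: [14] + [11, 27] -> [11, 14, 27]
Merge: [12, 17, 25] + [11, 14, 27] -> [11, 12, 14, 17, 25, 27]

Final sorted array: [11, 12, 14, 17, 25, 27]

The merge sort proceeds by recursively splitting the array and merging sorted halves.
After all merges, the sorted array is [11, 12, 14, 17, 25, 27].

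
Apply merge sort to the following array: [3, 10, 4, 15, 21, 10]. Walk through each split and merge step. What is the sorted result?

Merge sort trace:

Split: [3, 10, 4, 15, 21, 10] -> [3, 10, 4] and [15, 21, 10]
  Split: [3, 10, 4] -> [3] and [10, 4]
    Split: [10, 4] -> [10] and [4]
    Merge: [10] + [4] -> [4, 10]
  Merge: [3] + [4, 10] -> [3, 4, 10]
  Split: [15, 21, 10] -> [15] and [21, 10]
    Split: [21, 10] -> [21] and [10]
    Merge: [21] + [10] -> [10, 21]
  Merge: [15] + [10, 21] -> [10, 15, 21]
Merge: [3, 4, 10] + [10, 15, 21] -> [3, 4, 10, 10, 15, 21]

Final sorted array: [3, 4, 10, 10, 15, 21]

The merge sort proceeds by recursively splitting the array and merging sorted halves.
After all merges, the sorted array is [3, 4, 10, 10, 15, 21].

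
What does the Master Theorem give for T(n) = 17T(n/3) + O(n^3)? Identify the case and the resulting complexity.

Master Theorem for T(n) = 17T(n/3) + O(n^3):

a = 17, b = 3, c = 3
log_b(a) = log_3(17) = 2.5789

Case 3: c = 3 > log_3(17) = 2.5789
T(n) = O(n^3) = O(n^3)

For T(n) = 17T(n/3) + O(n^3): log_3(17) = 2.5789. This is Case 3 of the Master Theorem (c > log_b(a), work dominated by root), giving O(n^3).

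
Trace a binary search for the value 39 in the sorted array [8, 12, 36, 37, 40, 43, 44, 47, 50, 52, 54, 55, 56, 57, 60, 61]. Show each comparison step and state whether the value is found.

Binary search for 39 in [8, 12, 36, 37, 40, 43, 44, 47, 50, 52, 54, 55, 56, 57, 60, 61]:

lo=0, hi=15, mid=7, arr[mid]=47 -> 47 > 39, search left half
lo=0, hi=6, mid=3, arr[mid]=37 -> 37 < 39, search right half
lo=4, hi=6, mid=5, arr[mid]=43 -> 43 > 39, search left half
lo=4, hi=4, mid=4, arr[mid]=40 -> 40 > 39, search left half
lo=4 > hi=3, target 39 not found

Binary search determines that 39 is not in the array after 4 comparisons. The search space was exhausted without finding the target.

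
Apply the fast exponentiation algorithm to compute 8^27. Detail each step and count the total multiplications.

Computing 8^27 by squaring (build up from 8^1; each line after the first costs one multiplication):

8^1 = 8
8^2 = (8^1)^2 = 8^2 = 64
8^3 = 8 * 8^2 = 8 * 64 = 512
8^6 = (8^3)^2 = 512^2 = 262144
8^12 = (8^6)^2 = 262144^2 = 68719476736
8^13 = 8 * 8^12 = 8 * 68719476736 = 549755813888
8^26 = (8^13)^2 = 549755813888^2 = 302231454903657293676544
8^27 = 8 * 8^26 = 8 * 302231454903657293676544 = 2417851639229258349412352

Result: 2417851639229258349412352
Multiplications needed: 7 (7 lines after 8^1)

8^27 = 2417851639229258349412352. Using exponentiation by squaring, this requires 7 multiplications. The key idea: if the exponent is even, square the half-power; if odd, multiply by the base once.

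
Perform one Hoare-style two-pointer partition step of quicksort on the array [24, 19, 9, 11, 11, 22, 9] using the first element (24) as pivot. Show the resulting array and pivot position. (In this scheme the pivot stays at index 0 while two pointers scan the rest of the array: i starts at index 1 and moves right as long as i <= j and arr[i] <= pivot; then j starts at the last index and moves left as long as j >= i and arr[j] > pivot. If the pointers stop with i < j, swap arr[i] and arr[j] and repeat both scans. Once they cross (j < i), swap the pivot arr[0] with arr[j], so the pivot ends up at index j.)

Hoare-style two-pointer partition with pivot = 24:

Initial array: [24, 19, 9, 11, 11, 22, 9]

Pointers start at i = 1, j = 6.
i ends at 7, j ends at 6: the pointers have crossed (j < i), so scanning stops.

Swap pivot arr[0] with arr[6] to place pivot at position 6: [9, 19, 9, 11, 11, 22, 24]
Pivot position: 6

After partitioning with pivot 24, the array becomes [9, 19, 9, 11, 11, 22, 24]. The pivot is placed at index 6. All elements to the left of the pivot are <= 24, and all elements to the right are > 24.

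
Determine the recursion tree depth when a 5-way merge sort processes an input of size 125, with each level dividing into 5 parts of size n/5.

For divide and conquer with division factor 5:

Problem sizes at each level:
Level 0: 125
Level 1: 25
Level 2: 5
Level 3: 1

The root is level 0 and the size-1 base case is level 3 (the tree spans levels 0 through 3, i.e. 4 levels counting the root), so the depth is the number of divisions: log_5(125) = 3

The recursion tree depth is log_5(125) = 3. At each level, the problem size is divided by 5, so it takes 3 divisions to reduce to a base case of size 1. The algorithm makes 5 recursive calls at each level.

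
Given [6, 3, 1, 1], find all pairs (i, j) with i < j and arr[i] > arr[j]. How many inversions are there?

Finding inversions in [6, 3, 1, 1]:

(0, 1): arr[0]=6 > arr[1]=3
(0, 2): arr[0]=6 > arr[2]=1
(0, 3): arr[0]=6 > arr[3]=1
(1, 2): arr[1]=3 > arr[2]=1
(1, 3): arr[1]=3 > arr[3]=1

Total inversions: 5

The array has 5 inversion(s): (0,1), (0,2), (0,3), (1,2), (1,3). Each pair (i,j) satisfies i < j and arr[i] > arr[j].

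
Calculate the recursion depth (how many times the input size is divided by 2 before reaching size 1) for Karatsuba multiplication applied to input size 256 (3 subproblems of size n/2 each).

For divide and conquer with division factor 2:

Problem sizes at each level:
Level 0: 256
Level 1: 128
Level 2: 64
Level 3: 32
Level 4: 16
Level 5: 8
Level 6: 4
Level 7: 2
Level 8: 1

The root is level 0 and the size-1 base case is level 8 (the tree spans levels 0 through 8, i.e. 9 levels counting the root), so the depth is the number of divisions: log_2(256) = 8

The recursion tree depth is log_2(256) = 8. At each level, the problem size is divided by 2, so it takes 8 divisions to reduce to a base case of size 1. The algorithm makes 3 recursive calls at each level.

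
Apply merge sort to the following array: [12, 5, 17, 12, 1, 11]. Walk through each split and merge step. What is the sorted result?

Merge sort trace:

Split: [12, 5, 17, 12, 1, 11] -> [12, 5, 17] and [12, 1, 11]
  Split: [12, 5, 17] -> [12] and [5, 17]
    Split: [5, 17] -> [5] and [17]
    Merge: [5] + [17] -> [5, 17]
  Merge: [12] + [5, 17] -> [5, 12, 17]
  Split: [12, 1, 11] -> [12] and [1, 11]
    Split: [1, 11] -> [1] and [11]
    Merge: [1] + [11] -> [1, 11]
  Merge: [12] + [1, 11] -> [1, 11, 12]
Merge: [5, 12, 17] + [1, 11, 12] -> [1, 5, 11, 12, 12, 17]

Final sorted array: [1, 5, 11, 12, 12, 17]

The merge sort proceeds by recursively splitting the array and merging sorted halves.
After all merges, the sorted array is [1, 5, 11, 12, 12, 17].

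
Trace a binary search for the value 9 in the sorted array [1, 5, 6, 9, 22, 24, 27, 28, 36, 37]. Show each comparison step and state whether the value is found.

Binary search for 9 in [1, 5, 6, 9, 22, 24, 27, 28, 36, 37]:

lo=0, hi=9, mid=4, arr[mid]=22 -> 22 > 9, search left half
lo=0, hi=3, mid=1, arr[mid]=5 -> 5 < 9, search right half
lo=2, hi=3, mid=2, arr[mid]=6 -> 6 < 9, search right half
lo=3, hi=3, mid=3, arr[mid]=9 -> Found target at index 3!

Binary search finds 9 at index 3 after 4 comparisons. The search repeatedly halves the search space by comparing with the middle element.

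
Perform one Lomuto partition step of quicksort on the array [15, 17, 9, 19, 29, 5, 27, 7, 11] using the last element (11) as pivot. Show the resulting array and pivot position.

Lomuto partition with pivot = 11:

Initial array: [15, 17, 9, 19, 29, 5, 27, 7, 11]

arr[0]=15 > 11: no swap
arr[1]=17 > 11: no swap
arr[2]=9 <= 11: swap with position 0, array becomes [9, 17, 15, 19, 29, 5, 27, 7, 11]
arr[3]=19 > 11: no swap
arr[4]=29 > 11: no swap
arr[5]=5 <= 11: swap with position 1, array becomes [9, 5, 15, 19, 29, 17, 27, 7, 11]
arr[6]=27 > 11: no swap
arr[7]=7 <= 11: swap with position 2, array becomes [9, 5, 7, 19, 29, 17, 27, 15, 11]

Place pivot at position 3: [9, 5, 7, 11, 29, 17, 27, 15, 19]
Pivot position: 3

After partitioning with pivot 11, the array becomes [9, 5, 7, 11, 29, 17, 27, 15, 19]. The pivot is placed at index 3. All elements to the left of the pivot are <= 11, and all elements to the right are > 11.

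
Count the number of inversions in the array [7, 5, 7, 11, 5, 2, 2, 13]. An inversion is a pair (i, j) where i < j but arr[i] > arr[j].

Finding inversions in [7, 5, 7, 11, 5, 2, 2, 13]:

(0, 1): arr[0]=7 > arr[1]=5
(0, 4): arr[0]=7 > arr[4]=5
(0, 5): arr[0]=7 > arr[5]=2
(0, 6): arr[0]=7 > arr[6]=2
(1, 5): arr[1]=5 > arr[5]=2
(1, 6): arr[1]=5 > arr[6]=2
(2, 4): arr[2]=7 > arr[4]=5
(2, 5): arr[2]=7 > arr[5]=2
(2, 6): arr[2]=7 > arr[6]=2
(3, 4): arr[3]=11 > arr[4]=5
(3, 5): arr[3]=11 > arr[5]=2
(3, 6): arr[3]=11 > arr[6]=2
(4, 5): arr[4]=5 > arr[5]=2
(4, 6): arr[4]=5 > arr[6]=2

Total inversions: 14

The array has 14 inversion(s): (0,1), (0,4), (0,5), (0,6), (1,5), (1,6), (2,4), (2,5), (2,6), (3,4), (3,5), (3,6), (4,5), (4,6). Each pair (i,j) satisfies i < j and arr[i] > arr[j].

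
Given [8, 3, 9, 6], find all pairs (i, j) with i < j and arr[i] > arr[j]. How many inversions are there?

Finding inversions in [8, 3, 9, 6]:

(0, 1): arr[0]=8 > arr[1]=3
(0, 3): arr[0]=8 > arr[3]=6
(2, 3): arr[2]=9 > arr[3]=6

Total inversions: 3

The array has 3 inversion(s): (0,1), (0,3), (2,3). Each pair (i,j) satisfies i < j and arr[i] > arr[j].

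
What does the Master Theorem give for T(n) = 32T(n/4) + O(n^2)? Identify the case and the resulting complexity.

Master Theorem for T(n) = 32T(n/4) + O(n^2):

a = 32, b = 4, c = 2
log_b(a) = log_4(32) = 2.5000

Case 1: c = 2 < log_4(32) = 2.5000
T(n) = O(n^(log_4 32))

For T(n) = 32T(n/4) + O(n^2): log_4(32) = 2.5000. This is Case 1 of the Master Theorem (c < log_b(a), work dominated by leaves), giving O(n^(log_4 32)).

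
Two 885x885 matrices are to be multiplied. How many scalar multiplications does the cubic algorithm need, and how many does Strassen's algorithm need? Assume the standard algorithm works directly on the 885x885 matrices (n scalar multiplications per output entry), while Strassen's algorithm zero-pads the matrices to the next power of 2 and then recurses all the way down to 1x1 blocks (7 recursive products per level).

Matrix multiplication for 885x885 matrices:

Strassen's algorithm requires power-of-2 dimensions. Pad 885x885 to 1024x1024 (next power of 2).

Standard algorithm: 885^3 = 693154125 multiplications
Strassen's algorithm: 7^(log2(1024)) = 7^10 = 282475249 multiplications
Savings: 693154125 - 282475249 = 410678876 multiplications

Standard: 693154125 multiplications (885^3). Strassen: 282475249 multiplications (7^10, after padding to 1024x1024). Strassen reduces 8 recursive multiplications to 7 at each level.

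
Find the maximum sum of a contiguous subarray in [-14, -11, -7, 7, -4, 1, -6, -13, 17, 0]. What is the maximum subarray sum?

Using Kadane's algorithm on [-14, -11, -7, 7, -4, 1, -6, -13, 17, 0]:

Scanning through the array:
Position 1 (value -11): max_ending_here = -11, max_so_far = -11
Position 2 (value -7): max_ending_here = -7, max_so_far = -7
Position 3 (value 7): max_ending_here = 7, max_so_far = 7
Position 4 (value -4): max_ending_here = 3, max_so_far = 7
Position 5 (value 1): max_ending_here = 4, max_so_far = 7
Position 6 (value -6): max_ending_here = -2, max_so_far = 7
Position 7 (value -13): max_ending_here = -13, max_so_far = 7
Position 8 (value 17): max_ending_here = 17, max_so_far = 17
Position 9 (value 0): max_ending_here = 17, max_so_far = 17

Maximum subarray: [17]
Maximum sum: 17

The maximum subarray is [17] with sum 17. This subarray runs from index 8 to index 8.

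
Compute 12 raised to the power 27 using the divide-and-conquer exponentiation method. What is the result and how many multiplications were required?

Computing 12^27 by squaring (build up from 12^1; each line after the first costs one multiplication):

12^1 = 12
12^2 = (12^1)^2 = 12^2 = 144
12^3 = 12 * 12^2 = 12 * 144 = 1728
12^6 = (12^3)^2 = 1728^2 = 2985984
12^12 = (12^6)^2 = 2985984^2 = 8916100448256
12^13 = 12 * 12^12 = 12 * 8916100448256 = 106993205379072
12^26 = (12^13)^2 = 106993205379072^2 = 11447545997288281555215581184
12^27 = 12 * 12^26 = 12 * 11447545997288281555215581184 = 137370551967459378662586974208

Result: 137370551967459378662586974208
Multiplications needed: 7 (7 lines after 12^1)

12^27 = 137370551967459378662586974208. Using exponentiation by squaring, this requires 7 multiplications. The key idea: if the exponent is even, square the half-power; if odd, multiply by the base once.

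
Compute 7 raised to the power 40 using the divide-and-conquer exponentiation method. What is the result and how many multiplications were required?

Computing 7^40 by squaring (build up from 7^1; each line after the first costs one multiplication):

7^1 = 7
7^2 = (7^1)^2 = 7^2 = 49
7^4 = (7^2)^2 = 49^2 = 2401
7^5 = 7 * 7^4 = 7 * 2401 = 16807
7^10 = (7^5)^2 = 16807^2 = 282475249
7^20 = (7^10)^2 = 282475249^2 = 79792266297612001
7^40 = (7^20)^2 = 79792266297612001^2 = 6366805760909027985741435139224001

Result: 6366805760909027985741435139224001
Multiplications needed: 6 (6 lines after 7^1)

7^40 = 6366805760909027985741435139224001. Using exponentiation by squaring, this requires 6 multiplications. The key idea: if the exponent is even, square the half-power; if odd, multiply by the base once.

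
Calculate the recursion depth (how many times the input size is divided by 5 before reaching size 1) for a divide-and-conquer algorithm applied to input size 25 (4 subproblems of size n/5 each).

For divide and conquer with division factor 5:

Problem sizes at each level:
Level 0: 25
Level 1: 5
Level 2: 1

The root is level 0 and the size-1 base case is level 2 (the tree spans levels 0 through 2, i.e. 3 levels counting the root), so the depth is the number of divisions: log_5(25) = 2

The recursion tree depth is log_5(25) = 2. At each level, the problem size is divided by 5, so it takes 2 divisions to reduce to a base case of size 1. The algorithm makes 4 recursive calls at each level.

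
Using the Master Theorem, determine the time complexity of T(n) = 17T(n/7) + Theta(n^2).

Master Theorem for T(n) = 17T(n/7) + O(n^2):

a = 17, b = 7, c = 2
log_b(a) = log_7(17) = 1.4560

Case 3: c = 2 > log_7(17) = 1.4560
T(n) = O(n^2) = O(n^2)

For T(n) = 17T(n/7) + O(n^2): log_7(17) = 1.4560. This is Case 3 of the Master Theorem (c > log_b(a), work dominated by root), giving O(n^2).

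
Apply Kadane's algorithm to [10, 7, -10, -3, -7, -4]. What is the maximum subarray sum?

Using Kadane's algorithm on [10, 7, -10, -3, -7, -4]:

Scanning through the array:
Position 1 (value 7): max_ending_here = 17, max_so_far = 17
Position 2 (value -10): max_ending_here = 7, max_so_far = 17
Position 3 (value -3): max_ending_here = 4, max_so_far = 17
Position 4 (value -7): max_ending_here = -3, max_so_far = 17
Position 5 (value -4): max_ending_here = -4, max_so_far = 17

Maximum subarray: [10, 7]
Maximum sum: 17

The maximum subarray is [10, 7] with sum 17. This subarray runs from index 0 to index 1.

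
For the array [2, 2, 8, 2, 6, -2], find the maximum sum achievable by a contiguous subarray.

Using Kadane's algorithm on [2, 2, 8, 2, 6, -2]:

Scanning through the array:
Position 1 (value 2): max_ending_here = 4, max_so_far = 4
Position 2 (value 8): max_ending_here = 12, max_so_far = 12
Position 3 (value 2): max_ending_here = 14, max_so_far = 14
Position 4 (value 6): max_ending_here = 20, max_so_far = 20
Position 5 (value -2): max_ending_here = 18, max_so_far = 20

Maximum subarray: [2, 2, 8, 2, 6]
Maximum sum: 20

The maximum subarray is [2, 2, 8, 2, 6] with sum 20. This subarray runs from index 0 to index 4.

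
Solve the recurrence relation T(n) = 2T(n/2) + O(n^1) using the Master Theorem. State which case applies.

Master Theorem for T(n) = 2T(n/2) + O(n^1):

a = 2, b = 2, c = 1
log_b(a) = log_2(2) = 1.0000

Case 2: c = 1 = log_2(2) = 1.0000
T(n) = O(n^1 log n) = O(n log n)

For T(n) = 2T(n/2) + O(n^1): log_2(2) = 1.0000. This is Case 2 of the Master Theorem (c = log_b(a), equal work at all levels), giving O(n log n).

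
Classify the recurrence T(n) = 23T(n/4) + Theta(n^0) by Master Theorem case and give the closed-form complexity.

Master Theorem for T(n) = 23T(n/4) + O(n^0):

a = 23, b = 4, c = 0
log_b(a) = log_4(23) = 2.2618

Case 1: c = 0 < log_4(23) = 2.2618
T(n) = O(n^(log_4 23))

For T(n) = 23T(n/4) + O(n^0): log_4(23) = 2.2618. This is Case 1 of the Master Theorem (c < log_b(a), work dominated by leaves), giving O(n^(log_4 23)).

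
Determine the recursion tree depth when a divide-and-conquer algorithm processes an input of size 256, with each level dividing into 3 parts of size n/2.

For divide and conquer with division factor 2:

Problem sizes at each level:
Level 0: 256
Level 1: 128
Level 2: 64
Level 3: 32
Level 4: 16
Level 5: 8
Level 6: 4
Level 7: 2
Level 8: 1

The root is level 0 and the size-1 base case is level 8 (the tree spans levels 0 through 8, i.e. 9 levels counting the root), so the depth is the number of divisions: log_2(256) = 8

The recursion tree depth is log_2(256) = 8. At each level, the problem size is divided by 2, so it takes 8 divisions to reduce to a base case of size 1. The algorithm makes 3 recursive calls at each level.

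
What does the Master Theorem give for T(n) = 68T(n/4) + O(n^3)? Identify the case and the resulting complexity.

Master Theorem for T(n) = 68T(n/4) + O(n^3):

a = 68, b = 4, c = 3
log_b(a) = log_4(68) = 3.0437

Case 1: c = 3 < log_4(68) = 3.0437
T(n) = O(n^(log_4 68))

For T(n) = 68T(n/4) + O(n^3): log_4(68) = 3.0437. This is Case 1 of the Master Theorem (c < log_b(a), work dominated by leaves), giving O(n^(log_4 68)).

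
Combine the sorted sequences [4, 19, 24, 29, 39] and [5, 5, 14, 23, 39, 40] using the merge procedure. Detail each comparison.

Merging process:

Compare 4 vs 5: take 4 from left. Merged: [4]
Compare 19 vs 5: take 5 from right. Merged: [4, 5]
Compare 19 vs 5: take 5 from right. Merged: [4, 5, 5]
Compare 19 vs 14: take 14 from right. Merged: [4, 5, 5, 14]
Compare 19 vs 23: take 19 from left. Merged: [4, 5, 5, 14, 19]
Compare 24 vs 23: take 23 from right. Merged: [4, 5, 5, 14, 19, 23]
Compare 24 vs 39: take 24 from left. Merged: [4, 5, 5, 14, 19, 23, 24]
Compare 29 vs 39: take 29 from left. Merged: [4, 5, 5, 14, 19, 23, 24, 29]
Compare 39 vs 39: take 39 from left. Merged: [4, 5, 5, 14, 19, 23, 24, 29, 39]
Append remaining from right: [39, 40]. Merged: [4, 5, 5, 14, 19, 23, 24, 29, 39, 39, 40]

Final merged array: [4, 5, 5, 14, 19, 23, 24, 29, 39, 39, 40]
Total comparisons: 9

The merged array is [4, 5, 5, 14, 19, 23, 24, 29, 39, 39, 40], requiring 9 comparisons. The merge step runs in O(n) time where n is the total number of elements.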